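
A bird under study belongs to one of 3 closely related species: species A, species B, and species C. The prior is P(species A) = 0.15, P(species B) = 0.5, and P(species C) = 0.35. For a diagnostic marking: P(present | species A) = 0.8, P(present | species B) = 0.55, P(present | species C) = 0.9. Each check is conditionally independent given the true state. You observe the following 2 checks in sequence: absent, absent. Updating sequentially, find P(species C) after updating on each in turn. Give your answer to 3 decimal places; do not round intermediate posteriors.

0.032

After 'absent': normaliser = 0.2·0.1500 + 0.45·0.5000 + 0.1·0.3500; P(species A) ≈ 0.1034, P(species B) ≈ 0.7759, P(species C) ≈ 0.1207
After 'absent': normaliser = 0.2·0.1034 + 0.45·0.7759 + 0.1·0.1207; P(species A) ≈ 0.0542, P(species B) ≈ 0.9142, P(species C) ≈ 0.0316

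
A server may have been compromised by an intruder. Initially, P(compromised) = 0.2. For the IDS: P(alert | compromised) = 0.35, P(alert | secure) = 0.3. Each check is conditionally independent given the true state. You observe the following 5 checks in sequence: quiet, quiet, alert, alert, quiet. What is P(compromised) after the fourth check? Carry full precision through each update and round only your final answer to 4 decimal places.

0.2268

After 'quiet': P(compromised) = 0.65·0.2000 / (0.65·0.2000 + 0.7·0.8000) ≈ 0.1884
After 'quiet': P(compromised) = 0.65·0.1884 / (0.65·0.1884 + 0.7·0.8116) ≈ 0.1773
After 'alert': P(compromised) = 0.35·0.1773 / (0.35·0.1773 + 0.3·0.8227) ≈ 0.2010
After 'alert': P(compromised) = 0.35·0.2010 / (0.35·0.2010 + 0.3·0.7990) ≈ 0.2268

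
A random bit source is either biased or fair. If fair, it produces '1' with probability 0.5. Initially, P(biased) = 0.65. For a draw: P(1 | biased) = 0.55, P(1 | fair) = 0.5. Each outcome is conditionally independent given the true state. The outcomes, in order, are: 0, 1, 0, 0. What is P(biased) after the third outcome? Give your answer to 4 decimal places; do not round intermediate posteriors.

0.6233

Each posterior becomes the prior for the next update.
After '0': P(biased) = 0.45·0.6500 / (0.45·0.6500 + 0.5·0.3500) ≈ 0.6257
After '1': P(biased) = 0.55·0.6257 / (0.55·0.6257 + 0.5·0.3743) ≈ 0.6477
After '0': P(biased) = 0.45·0.6477 / (0.45·0.6477 + 0.5·0.3523) ≈ 0.6233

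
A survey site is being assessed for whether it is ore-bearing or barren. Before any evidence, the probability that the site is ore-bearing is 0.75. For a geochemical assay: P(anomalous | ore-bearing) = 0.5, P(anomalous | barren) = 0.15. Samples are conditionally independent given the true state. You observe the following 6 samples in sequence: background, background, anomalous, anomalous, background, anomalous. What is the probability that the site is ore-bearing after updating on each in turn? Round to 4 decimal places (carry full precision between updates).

0.9577

After 'background': P(ore) = 0.5·0.7500 / (0.5·0.7500 + 0.85·0.2500) ≈ 0.6383
After 'background': P(ore) = 0.5·0.6383 / (0.5·0.6383 + 0.85·0.3617) ≈ 0.5093
After 'anomalous': P(ore) = 0.5·0.5093 / (0.5·0.5093 + 0.15·0.4907) ≈ 0.7758
After 'anomalous': P(ore) = 0.5·0.7758 / (0.5·0.7758 + 0.15·0.2242) ≈ 0.9202
After 'background': P(ore) = 0.5·0.9202 / (0.5·0.9202 + 0.85·0.0798) ≈ 0.8715
After 'anomalous': P(ore) = 0.5·0.8715 / (0.5·0.8715 + 0.15·0.1285) ≈ 0.9577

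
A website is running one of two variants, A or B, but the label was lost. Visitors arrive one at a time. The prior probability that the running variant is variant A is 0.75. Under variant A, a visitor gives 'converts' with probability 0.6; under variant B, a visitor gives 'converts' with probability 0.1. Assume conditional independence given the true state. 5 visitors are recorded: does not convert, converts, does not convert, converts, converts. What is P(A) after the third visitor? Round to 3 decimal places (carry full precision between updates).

0.780

After 'does not convert': P(A) = 0.4·0.7500 / (0.4·0.7500 + 0.9·0.2500) ≈ 0.5714
After 'converts': P(A) = 0.6·0.5714 / (0.6·0.5714 + 0.1·0.4286) ≈ 0.8889
After 'does not convert': P(A) = 0.4·0.8889 / (0.4·0.8889 + 0.9·0.1111) ≈ 0.7805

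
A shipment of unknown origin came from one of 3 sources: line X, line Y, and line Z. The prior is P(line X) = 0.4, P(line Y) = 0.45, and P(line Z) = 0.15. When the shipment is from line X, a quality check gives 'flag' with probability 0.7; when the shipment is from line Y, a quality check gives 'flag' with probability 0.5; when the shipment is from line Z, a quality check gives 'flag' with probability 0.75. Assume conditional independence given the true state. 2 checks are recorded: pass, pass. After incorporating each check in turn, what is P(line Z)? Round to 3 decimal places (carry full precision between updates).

0.059

After 'pass': normaliser = 0.3·0.4000 + 0.5·0.4500 + 0.25·0.1500; P(line X) ≈ 0.3137, P(line Y) ≈ 0.5882, P(line Z) ≈ 0.0980
After 'pass': normaliser = 0.3·0.3137 + 0.5·0.5882 + 0.25·0.0980; P(line X) ≈ 0.2280, P(line Y) ≈ 0.7126, P(line Z) ≈ 0.0594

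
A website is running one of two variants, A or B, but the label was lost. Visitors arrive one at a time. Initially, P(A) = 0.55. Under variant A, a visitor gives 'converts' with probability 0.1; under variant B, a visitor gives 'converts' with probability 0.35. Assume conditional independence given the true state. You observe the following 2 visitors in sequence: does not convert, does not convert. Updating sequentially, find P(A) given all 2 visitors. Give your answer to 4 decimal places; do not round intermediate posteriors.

After 'does not convert': P(A) = 0.9·0.5500 / (0.9·0.5500 + 0.65·0.4500) ≈ 0.6286
After 'does not convert': P(A) = 0.9·0.6286 / (0.9·0.6286 + 0.65·0.3714) ≈ 0.7009

0.7009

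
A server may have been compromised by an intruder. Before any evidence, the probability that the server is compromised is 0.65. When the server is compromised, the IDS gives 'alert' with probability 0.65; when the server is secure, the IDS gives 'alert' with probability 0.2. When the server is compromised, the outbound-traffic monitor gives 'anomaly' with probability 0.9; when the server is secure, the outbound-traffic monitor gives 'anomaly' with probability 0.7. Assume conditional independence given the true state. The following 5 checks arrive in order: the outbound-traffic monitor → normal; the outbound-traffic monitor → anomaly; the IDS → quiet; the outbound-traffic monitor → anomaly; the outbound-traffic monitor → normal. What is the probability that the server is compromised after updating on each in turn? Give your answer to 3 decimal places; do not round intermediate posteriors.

After the outbound-traffic monitor='normal': P(compromised) = 0.1·0.6500 / (0.1·0.6500 + 0.3·0.3500) ≈ 0.3824
After the outbound-traffic monitor='anomaly': P(compromised) = 0.9·0.3824 / (0.9·0.3824 + 0.7·0.6176) ≈ 0.4432
After the IDS='quiet': P(compromised) = 0.35·0.4432 / (0.35·0.4432 + 0.8·0.5568) ≈ 0.2583
After the outbound-traffic monitor='anomaly': P(compromised) = 0.9·0.2583 / (0.9·0.2583 + 0.7·0.7417) ≈ 0.3093
After the outbound-traffic monitor='normal': P(compromised) = 0.1·0.3093 / (0.1·0.3093 + 0.3·0.6907) ≈ 0.1299

0.130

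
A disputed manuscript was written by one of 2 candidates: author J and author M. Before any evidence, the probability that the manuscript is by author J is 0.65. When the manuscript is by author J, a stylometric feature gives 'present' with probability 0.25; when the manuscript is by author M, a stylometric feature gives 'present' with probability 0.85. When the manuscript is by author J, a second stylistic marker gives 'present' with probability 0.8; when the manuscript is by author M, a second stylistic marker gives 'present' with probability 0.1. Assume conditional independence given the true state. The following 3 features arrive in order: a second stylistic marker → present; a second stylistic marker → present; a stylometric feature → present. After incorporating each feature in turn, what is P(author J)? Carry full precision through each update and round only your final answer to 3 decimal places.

After a second stylistic marker='present': P(author J) = 0.8·0.6500 / (0.8·0.6500 + 0.1·0.3500) ≈ 0.9369
After a second stylistic marker='present': P(author J) = 0.8·0.9369 / (0.8·0.9369 + 0.1·0.0631) ≈ 0.9917
After a stylometric feature='present': P(author J) = 0.25·0.9917 / (0.25·0.9917 + 0.85·0.0083) ≈ 0.9722

0.972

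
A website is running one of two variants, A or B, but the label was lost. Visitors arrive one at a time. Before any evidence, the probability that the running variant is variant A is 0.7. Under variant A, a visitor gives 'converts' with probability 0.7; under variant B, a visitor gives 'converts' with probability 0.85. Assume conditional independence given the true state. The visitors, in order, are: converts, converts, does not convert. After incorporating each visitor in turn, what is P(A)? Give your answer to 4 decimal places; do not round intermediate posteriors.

After 'converts': P(A) = 0.7·0.7000 / (0.7·0.7000 + 0.85·0.3000) ≈ 0.6577
After 'converts': P(A) = 0.7·0.6577 / (0.7·0.6577 + 0.85·0.3423) ≈ 0.6128
After 'does not convert': P(A) = 0.3·0.6128 / (0.3·0.6128 + 0.15·0.3872) ≈ 0.7599

0.7599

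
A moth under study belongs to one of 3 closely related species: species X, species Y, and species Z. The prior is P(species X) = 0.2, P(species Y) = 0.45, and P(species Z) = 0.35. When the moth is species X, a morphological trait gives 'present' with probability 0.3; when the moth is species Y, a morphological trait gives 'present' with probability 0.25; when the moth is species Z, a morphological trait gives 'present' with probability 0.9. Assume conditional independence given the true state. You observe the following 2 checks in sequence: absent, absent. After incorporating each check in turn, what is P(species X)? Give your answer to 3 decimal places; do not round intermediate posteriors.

0.276

Apply Bayes' rule sequentially, carrying P(species X) forward.
After 'absent': normaliser = 0.7·0.2000 + 0.75·0.4500 + 0.1·0.3500; P(species X) ≈ 0.2732, P(species Y) ≈ 0.6585, P(species Z) ≈ 0.0683
After 'absent': normaliser = 0.7·0.2732 + 0.75·0.6585 + 0.1·0.0683; P(species X) ≈ 0.2763, P(species Y) ≈ 0.7138, P(species Z) ≈ 0.0099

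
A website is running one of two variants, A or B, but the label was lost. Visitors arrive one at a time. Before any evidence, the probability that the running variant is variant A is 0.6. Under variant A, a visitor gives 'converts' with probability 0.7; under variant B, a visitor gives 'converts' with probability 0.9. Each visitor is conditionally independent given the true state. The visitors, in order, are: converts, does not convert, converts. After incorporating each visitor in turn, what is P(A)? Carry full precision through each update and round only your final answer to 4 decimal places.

0.7313

After 'converts': P(A) = 0.7·0.6000 / (0.7·0.6000 + 0.9·0.4000) ≈ 0.5385
After 'does not convert': P(A) = 0.3·0.5385 / (0.3·0.5385 + 0.1·0.4615) ≈ 0.7778
After 'converts': P(A) = 0.7·0.7778 / (0.7·0.7778 + 0.9·0.2222) ≈ 0.7313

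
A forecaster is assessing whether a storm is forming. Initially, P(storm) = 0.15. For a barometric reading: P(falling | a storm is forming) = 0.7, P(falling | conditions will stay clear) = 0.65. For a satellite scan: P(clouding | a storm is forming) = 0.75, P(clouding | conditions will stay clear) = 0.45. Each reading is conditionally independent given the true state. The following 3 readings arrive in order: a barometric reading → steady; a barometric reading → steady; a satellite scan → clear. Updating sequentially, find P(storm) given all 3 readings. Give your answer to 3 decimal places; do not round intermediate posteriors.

After a barometric reading='steady': P(storm) = 0.3·0.1500 / (0.3·0.1500 + 0.35·0.8500) ≈ 0.1314
After a barometric reading='steady': P(storm) = 0.3·0.1314 / (0.3·0.1314 + 0.35·0.8686) ≈ 0.1148
After a satellite scan='clear': P(storm) = 0.25·0.1148 / (0.25·0.1148 + 0.55·0.8852) ≈ 0.0557

0.056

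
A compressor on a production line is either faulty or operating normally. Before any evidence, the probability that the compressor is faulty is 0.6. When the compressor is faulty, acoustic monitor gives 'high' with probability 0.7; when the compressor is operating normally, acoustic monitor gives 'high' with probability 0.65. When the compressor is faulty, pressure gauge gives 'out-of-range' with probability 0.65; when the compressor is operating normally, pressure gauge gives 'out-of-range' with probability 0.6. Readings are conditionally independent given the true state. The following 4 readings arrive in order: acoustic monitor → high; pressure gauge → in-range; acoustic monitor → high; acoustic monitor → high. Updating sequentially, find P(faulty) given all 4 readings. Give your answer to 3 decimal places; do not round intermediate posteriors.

Apply Bayes' rule sequentially, carrying P(faulty) forward.
After acoustic monitor='high': P(faulty) = 0.7·0.6000 / (0.7·0.6000 + 0.65·0.4000) ≈ 0.6176
After pressure gauge='in-range': P(faulty) = 0.35·0.6176 / (0.35·0.6176 + 0.4·0.3824) ≈ 0.5857
After acoustic monitor='high': P(faulty) = 0.7·0.5857 / (0.7·0.5857 + 0.65·0.4143) ≈ 0.6035
After acoustic monitor='high': P(faulty) = 0.7·0.6035 / (0.7·0.6035 + 0.65·0.3965) ≈ 0.6211

0.621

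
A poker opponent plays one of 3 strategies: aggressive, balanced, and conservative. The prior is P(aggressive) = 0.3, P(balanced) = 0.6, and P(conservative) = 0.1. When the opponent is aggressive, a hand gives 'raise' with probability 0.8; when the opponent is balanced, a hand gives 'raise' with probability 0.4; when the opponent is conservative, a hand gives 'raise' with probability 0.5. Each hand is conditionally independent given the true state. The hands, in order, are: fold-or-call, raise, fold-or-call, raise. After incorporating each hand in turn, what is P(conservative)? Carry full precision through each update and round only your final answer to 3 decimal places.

0.129

After 'fold-or-call': normaliser = 0.2·0.3000 + 0.6·0.6000 + 0.5·0.1000; P(aggressive) ≈ 0.1277, P(balanced) ≈ 0.7660, P(conservative) ≈ 0.1064
After 'raise': normaliser = 0.8·0.1277 + 0.4·0.7660 + 0.5·0.1064; P(aggressive) ≈ 0.2212, P(balanced) ≈ 0.6636, P(conservative) ≈ 0.1152
After 'fold-or-call': normaliser = 0.2·0.2212 + 0.6·0.6636 + 0.5·0.1152; P(aggressive) ≈ 0.0885, P(balanced) ≈ 0.7963, P(conservative) ≈ 0.1152
After 'raise': normaliser = 0.8·0.0885 + 0.4·0.7963 + 0.5·0.1152; P(aggressive) ≈ 0.1584, P(balanced) ≈ 0.7127, P(conservative) ≈ 0.1289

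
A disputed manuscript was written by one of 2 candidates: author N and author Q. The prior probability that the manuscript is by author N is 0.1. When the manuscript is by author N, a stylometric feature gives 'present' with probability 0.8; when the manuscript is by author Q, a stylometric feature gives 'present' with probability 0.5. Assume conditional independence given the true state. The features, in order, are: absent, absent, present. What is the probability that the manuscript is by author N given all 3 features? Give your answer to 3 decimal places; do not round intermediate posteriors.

Each posterior becomes the prior for the next update.
After 'absent': P(author N) = 0.2·0.1000 / (0.2·0.1000 + 0.5·0.9000) ≈ 0.0426
After 'absent': P(author N) = 0.2·0.0426 / (0.2·0.0426 + 0.5·0.9574) ≈ 0.0175
After 'present': P(author N) = 0.8·0.0175 / (0.8·0.0175 + 0.5·0.9825) ≈ 0.0277

0.028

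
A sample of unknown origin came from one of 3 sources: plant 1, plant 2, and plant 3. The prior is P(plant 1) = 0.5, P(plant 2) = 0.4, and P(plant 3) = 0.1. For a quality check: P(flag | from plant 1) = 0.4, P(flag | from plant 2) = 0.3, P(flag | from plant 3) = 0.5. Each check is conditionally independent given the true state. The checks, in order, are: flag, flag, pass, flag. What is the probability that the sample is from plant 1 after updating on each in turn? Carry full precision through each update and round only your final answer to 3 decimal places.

After 'flag': normaliser = 0.4·0.5000 + 0.3·0.4000 + 0.5·0.1000; P(plant 1) ≈ 0.5405, P(plant 2) ≈ 0.3243, P(plant 3) ≈ 0.1351
After 'flag': normaliser = 0.4·0.5405 + 0.3·0.3243 + 0.5·0.1351; P(plant 1) ≈ 0.5674, P(plant 2) ≈ 0.2553, P(plant 3) ≈ 0.1773
After 'pass': normaliser = 0.6·0.5674 + 0.7·0.2553 + 0.5·0.1773; P(plant 1) ≈ 0.5601, P(plant 2) ≈ 0.2940, P(plant 3) ≈ 0.1459
After 'flag': normaliser = 0.4·0.5601 + 0.3·0.2940 + 0.5·0.1459; P(plant 1) ≈ 0.5816, P(plant 2) ≈ 0.2290, P(plant 3) ≈ 0.1893

0.582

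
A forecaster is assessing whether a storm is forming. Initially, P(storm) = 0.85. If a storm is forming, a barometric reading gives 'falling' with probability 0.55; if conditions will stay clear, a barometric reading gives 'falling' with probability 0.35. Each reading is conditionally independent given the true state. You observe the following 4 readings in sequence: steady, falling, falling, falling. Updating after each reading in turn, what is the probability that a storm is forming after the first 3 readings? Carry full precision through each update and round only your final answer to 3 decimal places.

After 'steady': P(storm) = 0.45·0.8500 / (0.45·0.8500 + 0.65·0.1500) ≈ 0.7969
After 'falling': P(storm) = 0.55·0.7969 / (0.55·0.7969 + 0.35·0.2031) ≈ 0.8604
After 'falling': P(storm) = 0.55·0.8604 / (0.55·0.8604 + 0.35·0.1396) ≈ 0.9064

0.906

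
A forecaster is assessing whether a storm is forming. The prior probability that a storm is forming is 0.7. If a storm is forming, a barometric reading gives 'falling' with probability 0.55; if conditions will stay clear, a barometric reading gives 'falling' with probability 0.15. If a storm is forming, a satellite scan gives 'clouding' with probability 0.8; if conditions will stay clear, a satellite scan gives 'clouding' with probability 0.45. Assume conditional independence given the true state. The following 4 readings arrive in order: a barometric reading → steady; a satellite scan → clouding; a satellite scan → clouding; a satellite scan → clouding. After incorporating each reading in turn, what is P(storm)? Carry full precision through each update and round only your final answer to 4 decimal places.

0.8741

After a barometric reading='steady': P(storm) = 0.45·0.7000 / (0.45·0.7000 + 0.85·0.3000) ≈ 0.5526
After a satellite scan='clouding': P(storm) = 0.8·0.5526 / (0.8·0.5526 + 0.45·0.4474) ≈ 0.6871
After a satellite scan='clouding': P(storm) = 0.8·0.6871 / (0.8·0.6871 + 0.45·0.3129) ≈ 0.7961
After a satellite scan='clouding': P(storm) = 0.8·0.7961 / (0.8·0.7961 + 0.45·0.2039) ≈ 0.8741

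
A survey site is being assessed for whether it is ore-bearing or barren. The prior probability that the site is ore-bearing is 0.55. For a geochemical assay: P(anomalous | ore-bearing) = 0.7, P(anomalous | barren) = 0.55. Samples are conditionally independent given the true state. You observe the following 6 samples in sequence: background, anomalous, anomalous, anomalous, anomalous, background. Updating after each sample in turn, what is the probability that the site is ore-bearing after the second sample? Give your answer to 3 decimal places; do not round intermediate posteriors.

After 'background': P(ore) = 0.3·0.5500 / (0.3·0.5500 + 0.45·0.4500) ≈ 0.4490
After 'anomalous': P(ore) = 0.7·0.4490 / (0.7·0.4490 + 0.55·0.5510) ≈ 0.5091

0.509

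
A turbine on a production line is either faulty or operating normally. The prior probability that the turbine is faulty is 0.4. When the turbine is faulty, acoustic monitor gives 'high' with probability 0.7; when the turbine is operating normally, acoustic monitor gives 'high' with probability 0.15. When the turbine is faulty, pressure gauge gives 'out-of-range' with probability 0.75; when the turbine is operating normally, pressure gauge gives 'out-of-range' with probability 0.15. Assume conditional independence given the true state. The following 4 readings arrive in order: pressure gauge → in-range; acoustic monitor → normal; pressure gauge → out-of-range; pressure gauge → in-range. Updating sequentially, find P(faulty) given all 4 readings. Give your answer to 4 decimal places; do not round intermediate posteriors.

0.0924

Apply Bayes' rule sequentially, carrying P(faulty) forward.
After pressure gauge='in-range': P(faulty) = 0.25·0.4000 / (0.25·0.4000 + 0.85·0.6000) ≈ 0.1639
After acoustic monitor='normal': P(faulty) = 0.3·0.1639 / (0.3·0.1639 + 0.85·0.8361) ≈ 0.0647
After pressure gauge='out-of-range': P(faulty) = 0.75·0.0647 / (0.75·0.0647 + 0.15·0.9353) ≈ 0.2571
After pressure gauge='in-range': P(faulty) = 0.25·0.2571 / (0.25·0.2571 + 0.85·0.7429) ≈ 0.0924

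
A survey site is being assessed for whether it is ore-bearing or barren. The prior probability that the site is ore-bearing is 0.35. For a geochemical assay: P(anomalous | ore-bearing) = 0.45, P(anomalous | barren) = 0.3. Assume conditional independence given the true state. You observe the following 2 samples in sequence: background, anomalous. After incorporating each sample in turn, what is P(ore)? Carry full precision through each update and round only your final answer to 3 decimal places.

After 'background': P(ore) = 0.55·0.3500 / (0.55·0.3500 + 0.7·0.6500) ≈ 0.2973
After 'anomalous': P(ore) = 0.45·0.2973 / (0.45·0.2973 + 0.3·0.7027) ≈ 0.3882

0.388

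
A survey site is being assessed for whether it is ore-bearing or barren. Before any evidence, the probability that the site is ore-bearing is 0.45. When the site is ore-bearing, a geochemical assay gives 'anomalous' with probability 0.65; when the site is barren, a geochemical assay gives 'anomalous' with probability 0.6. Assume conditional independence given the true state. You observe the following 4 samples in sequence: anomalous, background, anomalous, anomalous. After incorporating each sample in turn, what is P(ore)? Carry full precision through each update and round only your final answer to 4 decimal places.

After 'anomalous': P(ore) = 0.65·0.4500 / (0.65·0.4500 + 0.6·0.5500) ≈ 0.4699
After 'background': P(ore) = 0.35·0.4699 / (0.35·0.4699 + 0.4·0.5301) ≈ 0.4368
After 'anomalous': P(ore) = 0.65·0.4368 / (0.65·0.4368 + 0.6·0.5632) ≈ 0.4566
After 'anomalous': P(ore) = 0.65·0.4566 / (0.65·0.4566 + 0.6·0.5434) ≈ 0.4765

0.4765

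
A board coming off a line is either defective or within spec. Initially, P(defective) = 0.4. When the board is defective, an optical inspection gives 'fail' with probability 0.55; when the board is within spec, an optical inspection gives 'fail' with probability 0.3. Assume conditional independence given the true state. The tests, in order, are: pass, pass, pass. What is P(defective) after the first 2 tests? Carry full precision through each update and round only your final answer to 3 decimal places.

0.216

After 'pass': P(defective) = 0.45·0.4000 / (0.45·0.4000 + 0.7·0.6000) ≈ 0.3000
After 'pass': P(defective) = 0.45·0.3000 / (0.45·0.3000 + 0.7·0.7000) ≈ 0.2160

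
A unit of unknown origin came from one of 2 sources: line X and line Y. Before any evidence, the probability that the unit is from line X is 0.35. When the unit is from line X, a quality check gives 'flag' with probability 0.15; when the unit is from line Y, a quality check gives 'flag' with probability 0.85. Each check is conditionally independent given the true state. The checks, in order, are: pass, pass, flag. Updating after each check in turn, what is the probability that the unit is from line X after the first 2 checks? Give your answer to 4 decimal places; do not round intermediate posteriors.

After 'pass': P(line X) = 0.85·0.3500 / (0.85·0.3500 + 0.15·0.6500) ≈ 0.7532
After 'pass': P(line X) = 0.85·0.7532 / (0.85·0.7532 + 0.15·0.2468) ≈ 0.9453

0.9453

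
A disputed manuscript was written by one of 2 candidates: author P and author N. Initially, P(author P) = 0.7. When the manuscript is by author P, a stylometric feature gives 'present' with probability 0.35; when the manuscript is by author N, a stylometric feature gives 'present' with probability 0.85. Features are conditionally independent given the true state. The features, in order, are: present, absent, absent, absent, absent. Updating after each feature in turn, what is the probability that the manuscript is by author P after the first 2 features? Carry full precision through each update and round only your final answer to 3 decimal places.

0.806

Each posterior becomes the prior for the next update.
After 'present': P(author P) = 0.35·0.7000 / (0.35·0.7000 + 0.85·0.3000) ≈ 0.4900
After 'absent': P(author P) = 0.65·0.4900 / (0.65·0.4900 + 0.15·0.5100) ≈ 0.8063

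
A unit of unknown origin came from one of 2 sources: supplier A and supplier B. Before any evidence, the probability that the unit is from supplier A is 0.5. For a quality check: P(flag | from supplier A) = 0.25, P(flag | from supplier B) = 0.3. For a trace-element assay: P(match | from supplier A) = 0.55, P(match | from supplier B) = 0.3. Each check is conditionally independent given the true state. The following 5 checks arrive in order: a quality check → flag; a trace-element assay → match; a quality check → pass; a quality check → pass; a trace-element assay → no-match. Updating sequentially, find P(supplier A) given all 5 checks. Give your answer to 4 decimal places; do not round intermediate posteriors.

Apply Bayes' rule sequentially, carrying P(supplier A) forward.
After a quality check='flag': P(supplier A) = 0.25·0.5000 / (0.25·0.5000 + 0.3·0.5000) ≈ 0.4545
After a trace-element assay='match': P(supplier A) = 0.55·0.4545 / (0.55·0.4545 + 0.3·0.5455) ≈ 0.6044
After a quality check='pass': P(supplier A) = 0.75·0.6044 / (0.75·0.6044 + 0.7·0.3956) ≈ 0.6208
After a quality check='pass': P(supplier A) = 0.75·0.6208 / (0.75·0.6208 + 0.7·0.3792) ≈ 0.6369
After a trace-element assay='no-match': P(supplier A) = 0.45·0.6369 / (0.45·0.6369 + 0.7·0.3631) ≈ 0.5300

0.5300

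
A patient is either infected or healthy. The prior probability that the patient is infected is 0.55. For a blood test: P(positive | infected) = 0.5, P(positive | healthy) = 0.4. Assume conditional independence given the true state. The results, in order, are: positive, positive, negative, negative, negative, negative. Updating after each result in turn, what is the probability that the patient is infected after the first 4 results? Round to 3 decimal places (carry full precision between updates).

After 'positive': P(infected) = 0.5·0.5500 / (0.5·0.5500 + 0.4·0.4500) ≈ 0.6044
After 'positive': P(infected) = 0.5·0.6044 / (0.5·0.6044 + 0.4·0.3956) ≈ 0.6563
After 'negative': P(infected) = 0.5·0.6563 / (0.5·0.6563 + 0.6·0.3437) ≈ 0.6141
After 'negative': P(infected) = 0.5·0.6141 / (0.5·0.6141 + 0.6·0.3859) ≈ 0.5701

0.570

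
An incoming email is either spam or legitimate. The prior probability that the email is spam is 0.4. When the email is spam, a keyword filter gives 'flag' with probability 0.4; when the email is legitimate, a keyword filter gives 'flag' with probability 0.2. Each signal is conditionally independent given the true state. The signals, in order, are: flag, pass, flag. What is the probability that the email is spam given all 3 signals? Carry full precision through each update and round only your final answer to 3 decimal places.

Each posterior becomes the prior for the next update.
After 'flag': P(spam) = 0.4·0.4000 / (0.4·0.4000 + 0.2·0.6000) ≈ 0.5714
After 'pass': P(spam) = 0.6·0.5714 / (0.6·0.5714 + 0.8·0.4286) ≈ 0.5000
After 'flag': P(spam) = 0.4·0.5000 / (0.4·0.5000 + 0.2·0.5000) ≈ 0.6667

0.667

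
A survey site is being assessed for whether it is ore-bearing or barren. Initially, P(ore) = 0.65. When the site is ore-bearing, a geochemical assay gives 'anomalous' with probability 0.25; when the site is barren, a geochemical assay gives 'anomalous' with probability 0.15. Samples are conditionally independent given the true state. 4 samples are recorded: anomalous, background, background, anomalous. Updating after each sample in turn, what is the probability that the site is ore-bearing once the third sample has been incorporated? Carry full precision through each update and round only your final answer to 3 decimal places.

0.707

Apply Bayes' rule sequentially, carrying P(ore) forward.
After 'anomalous': P(ore) = 0.25·0.6500 / (0.25·0.6500 + 0.15·0.3500) ≈ 0.7558
After 'background': P(ore) = 0.75·0.7558 / (0.75·0.7558 + 0.85·0.2442) ≈ 0.7320
After 'background': P(ore) = 0.75·0.7320 / (0.75·0.7320 + 0.85·0.2680) ≈ 0.7067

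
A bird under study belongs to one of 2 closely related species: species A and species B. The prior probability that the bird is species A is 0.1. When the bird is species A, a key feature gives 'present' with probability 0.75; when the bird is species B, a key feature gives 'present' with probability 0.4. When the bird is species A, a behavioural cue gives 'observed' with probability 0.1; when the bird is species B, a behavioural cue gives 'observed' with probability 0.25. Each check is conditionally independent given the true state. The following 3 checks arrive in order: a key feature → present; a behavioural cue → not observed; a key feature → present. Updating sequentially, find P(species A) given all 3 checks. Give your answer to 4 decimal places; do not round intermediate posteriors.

After a key feature='present': P(species A) = 0.75·0.1000 / (0.75·0.1000 + 0.4·0.9000) ≈ 0.1724
After a behavioural cue='not observed': P(species A) = 0.9·0.1724 / (0.9·0.1724 + 0.75·0.8276) ≈ 0.2000
After a key feature='present': P(species A) = 0.75·0.2000 / (0.75·0.2000 + 0.4·0.8000) ≈ 0.3191

0.3191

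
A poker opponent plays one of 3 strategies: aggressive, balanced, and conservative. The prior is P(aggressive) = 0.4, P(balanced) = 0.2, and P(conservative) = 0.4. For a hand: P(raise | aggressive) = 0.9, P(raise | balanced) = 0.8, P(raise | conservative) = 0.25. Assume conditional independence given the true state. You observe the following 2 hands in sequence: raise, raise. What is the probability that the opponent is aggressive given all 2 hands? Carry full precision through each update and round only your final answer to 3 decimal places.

After 'raise': normaliser = 0.9·0.4000 + 0.8·0.2000 + 0.25·0.4000; P(aggressive) ≈ 0.5806, P(balanced) ≈ 0.2581, P(conservative) ≈ 0.1613
After 'raise': normaliser = 0.9·0.5806 + 0.8·0.2581 + 0.25·0.1613; P(aggressive) ≈ 0.6792, P(balanced) ≈ 0.2683, P(conservative) ≈ 0.0524

0.679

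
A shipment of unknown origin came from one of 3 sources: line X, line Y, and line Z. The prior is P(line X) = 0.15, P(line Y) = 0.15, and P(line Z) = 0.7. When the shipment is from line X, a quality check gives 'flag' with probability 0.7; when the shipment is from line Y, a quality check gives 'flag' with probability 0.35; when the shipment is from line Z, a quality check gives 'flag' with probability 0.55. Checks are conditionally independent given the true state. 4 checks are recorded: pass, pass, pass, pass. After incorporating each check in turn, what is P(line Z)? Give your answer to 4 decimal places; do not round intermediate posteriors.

After 'pass': normaliser = 0.3·0.1500 + 0.65·0.1500 + 0.45·0.7000; P(line X) ≈ 0.0984, P(line Y) ≈ 0.2131, P(line Z) ≈ 0.6885
After 'pass': normaliser = 0.3·0.0984 + 0.65·0.2131 + 0.45·0.6885; P(line X) ≈ 0.0617, P(line Y) ≈ 0.2899, P(line Z) ≈ 0.6484
After 'pass': normaliser = 0.3·0.0617 + 0.65·0.2899 + 0.45·0.6484; P(line X) ≈ 0.0371, P(line Y) ≈ 0.3778, P(line Z) ≈ 0.5850
After 'pass': normaliser = 0.3·0.0371 + 0.65·0.3778 + 0.45·0.5850; P(line X) ≈ 0.0214, P(line Y) ≈ 0.4723, P(line Z) ≈ 0.5063

0.5063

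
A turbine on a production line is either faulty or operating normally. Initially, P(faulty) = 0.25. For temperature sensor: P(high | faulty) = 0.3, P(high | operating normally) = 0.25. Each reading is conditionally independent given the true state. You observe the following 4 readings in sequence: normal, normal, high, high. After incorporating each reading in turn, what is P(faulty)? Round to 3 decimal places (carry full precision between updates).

0.295

After 'normal': P(faulty) = 0.7·0.2500 / (0.7·0.2500 + 0.75·0.7500) ≈ 0.2373
After 'normal': P(faulty) = 0.7·0.2373 / (0.7·0.2373 + 0.75·0.7627) ≈ 0.2250
After 'high': P(faulty) = 0.3·0.2250 / (0.3·0.2250 + 0.25·0.7750) ≈ 0.2584
After 'high': P(faulty) = 0.3·0.2584 / (0.3·0.2584 + 0.25·0.7416) ≈ 0.2948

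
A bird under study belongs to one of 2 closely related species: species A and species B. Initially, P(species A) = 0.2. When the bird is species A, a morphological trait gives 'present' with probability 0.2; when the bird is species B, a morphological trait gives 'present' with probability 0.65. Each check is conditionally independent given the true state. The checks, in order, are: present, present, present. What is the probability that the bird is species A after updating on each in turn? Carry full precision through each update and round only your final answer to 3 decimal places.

After 'present': P(species A) = 0.2·0.2000 / (0.2·0.2000 + 0.65·0.8000) ≈ 0.0714
After 'present': P(species A) = 0.2·0.0714 / (0.2·0.0714 + 0.65·0.9286) ≈ 0.0231
After 'present': P(species A) = 0.2·0.0231 / (0.2·0.0231 + 0.65·0.9769) ≈ 0.0072

0.007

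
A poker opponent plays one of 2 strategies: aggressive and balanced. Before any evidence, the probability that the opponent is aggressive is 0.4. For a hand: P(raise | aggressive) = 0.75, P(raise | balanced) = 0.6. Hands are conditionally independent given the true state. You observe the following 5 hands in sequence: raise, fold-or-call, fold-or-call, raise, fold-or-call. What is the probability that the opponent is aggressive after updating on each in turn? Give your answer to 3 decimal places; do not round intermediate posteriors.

Each posterior becomes the prior for the next update.
After 'raise': P(aggressive) = 0.75·0.4000 / (0.75·0.4000 + 0.6·0.6000) ≈ 0.4545
After 'fold-or-call': P(aggressive) = 0.25·0.4545 / (0.25·0.4545 + 0.4·0.5455) ≈ 0.3425
After 'fold-or-call': P(aggressive) = 0.25·0.3425 / (0.25·0.3425 + 0.4·0.6575) ≈ 0.2456
After 'raise': P(aggressive) = 0.75·0.2456 / (0.75·0.2456 + 0.6·0.7544) ≈ 0.2892
After 'fold-or-call': P(aggressive) = 0.25·0.2892 / (0.25·0.2892 + 0.4·0.7108) ≈ 0.2028

0.203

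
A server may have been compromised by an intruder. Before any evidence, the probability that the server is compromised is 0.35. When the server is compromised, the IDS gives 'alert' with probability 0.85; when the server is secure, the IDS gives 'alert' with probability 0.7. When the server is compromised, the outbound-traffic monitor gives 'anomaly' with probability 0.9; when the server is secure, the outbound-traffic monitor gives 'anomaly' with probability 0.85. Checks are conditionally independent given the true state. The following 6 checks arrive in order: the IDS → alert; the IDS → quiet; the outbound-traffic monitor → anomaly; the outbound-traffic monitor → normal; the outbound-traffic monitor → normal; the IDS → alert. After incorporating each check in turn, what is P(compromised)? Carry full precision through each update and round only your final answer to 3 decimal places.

0.157

After the IDS='alert': P(compromised) = 0.85·0.3500 / (0.85·0.3500 + 0.7·0.6500) ≈ 0.3953
After the IDS='quiet': P(compromised) = 0.15·0.3953 / (0.15·0.3953 + 0.3·0.6047) ≈ 0.2464
After the outbound-traffic monitor='anomaly': P(compromised) = 0.9·0.2464 / (0.9·0.2464 + 0.85·0.7536) ≈ 0.2571
After the outbound-traffic monitor='normal': P(compromised) = 0.1·0.2571 / (0.1·0.2571 + 0.15·0.7429) ≈ 0.1875
After the outbound-traffic monitor='normal': P(compromised) = 0.1·0.1875 / (0.1·0.1875 + 0.15·0.8125) ≈ 0.1333
After the IDS='alert': P(compromised) = 0.85·0.1333 / (0.85·0.1333 + 0.7·0.8667) ≈ 0.1574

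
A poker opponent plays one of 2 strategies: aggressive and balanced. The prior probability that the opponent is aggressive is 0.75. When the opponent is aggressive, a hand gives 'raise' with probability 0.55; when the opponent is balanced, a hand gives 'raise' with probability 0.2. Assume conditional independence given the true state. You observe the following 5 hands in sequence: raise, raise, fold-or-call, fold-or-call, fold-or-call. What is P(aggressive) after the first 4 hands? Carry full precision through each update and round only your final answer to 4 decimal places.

After 'raise': P(aggressive) = 0.55·0.7500 / (0.55·0.7500 + 0.2·0.2500) ≈ 0.8919
After 'raise': P(aggressive) = 0.55·0.8919 / (0.55·0.8919 + 0.2·0.1081) ≈ 0.9578
After 'fold-or-call': P(aggressive) = 0.45·0.9578 / (0.45·0.9578 + 0.8·0.0422) ≈ 0.9273
After 'fold-or-call': P(aggressive) = 0.45·0.9273 / (0.45·0.9273 + 0.8·0.0727) ≈ 0.8777

0.8777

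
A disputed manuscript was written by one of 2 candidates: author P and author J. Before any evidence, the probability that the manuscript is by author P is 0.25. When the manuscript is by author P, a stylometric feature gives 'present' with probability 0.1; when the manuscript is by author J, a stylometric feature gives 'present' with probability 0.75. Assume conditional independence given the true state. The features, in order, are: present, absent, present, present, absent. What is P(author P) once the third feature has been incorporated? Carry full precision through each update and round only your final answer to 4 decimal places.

After 'present': P(author P) = 0.1·0.2500 / (0.1·0.2500 + 0.75·0.7500) ≈ 0.0426
After 'absent': P(author P) = 0.9·0.0426 / (0.9·0.0426 + 0.25·0.9574) ≈ 0.1379
After 'present': P(author P) = 0.1·0.1379 / (0.1·0.1379 + 0.75·0.8621) ≈ 0.0209

0.0209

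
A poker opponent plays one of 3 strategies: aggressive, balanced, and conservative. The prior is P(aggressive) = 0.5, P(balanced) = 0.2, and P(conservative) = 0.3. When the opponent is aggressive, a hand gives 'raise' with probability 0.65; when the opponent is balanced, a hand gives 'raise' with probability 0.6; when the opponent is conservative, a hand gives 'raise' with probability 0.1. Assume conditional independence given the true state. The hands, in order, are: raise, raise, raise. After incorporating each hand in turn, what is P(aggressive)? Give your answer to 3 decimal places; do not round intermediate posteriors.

0.759

After 'raise': normaliser = 0.65·0.5000 + 0.6·0.2000 + 0.1·0.3000; P(aggressive) ≈ 0.6842, P(balanced) ≈ 0.2526, P(conservative) ≈ 0.0632
After 'raise': normaliser = 0.65·0.6842 + 0.6·0.2526 + 0.1·0.0632; P(aggressive) ≈ 0.7380, P(balanced) ≈ 0.2515, P(conservative) ≈ 0.0105
After 'raise': normaliser = 0.65·0.7380 + 0.6·0.2515 + 0.1·0.0105; P(aggressive) ≈ 0.7594, P(balanced) ≈ 0.2389, P(conservative) ≈ 0.0017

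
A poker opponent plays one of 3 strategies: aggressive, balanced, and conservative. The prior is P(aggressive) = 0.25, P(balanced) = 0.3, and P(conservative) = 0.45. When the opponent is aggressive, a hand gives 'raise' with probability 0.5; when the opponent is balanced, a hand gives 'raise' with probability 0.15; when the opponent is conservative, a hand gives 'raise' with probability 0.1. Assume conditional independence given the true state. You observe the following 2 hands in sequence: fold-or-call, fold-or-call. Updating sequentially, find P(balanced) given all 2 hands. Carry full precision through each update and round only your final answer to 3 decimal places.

After 'fold-or-call': normaliser = 0.5·0.2500 + 0.85·0.3000 + 0.9·0.4500; P(aggressive) ≈ 0.1592, P(balanced) ≈ 0.3248, P(conservative) ≈ 0.5159
After 'fold-or-call': normaliser = 0.5·0.1592 + 0.85·0.3248 + 0.9·0.5159; P(aggressive) ≈ 0.0971, P(balanced) ≈ 0.3367, P(conservative) ≈ 0.5662

0.337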